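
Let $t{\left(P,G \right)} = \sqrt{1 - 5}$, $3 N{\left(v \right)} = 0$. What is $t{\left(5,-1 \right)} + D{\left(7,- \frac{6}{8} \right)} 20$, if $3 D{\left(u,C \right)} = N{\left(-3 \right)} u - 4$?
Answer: $- \frac{80}{3} + 2 i \approx -26.667 + 2.0 i$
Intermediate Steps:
$N{\left(v \right)} = 0$ ($N{\left(v \right)} = \frac{1}{3} \cdot 0 = 0$)
$D{\left(u,C \right)} = - \frac{4}{3}$ ($D{\left(u,C \right)} = \frac{0 u - 4}{3} = \frac{0 - 4}{3} = \frac{1}{3} \left(-4\right) = - \frac{4}{3}$)
$t{\left(P,G \right)} = 2 i$ ($t{\left(P,G \right)} = \sqrt{-4} = 2 i$)
$t{\left(5,-1 \right)} + D{\left(7,- \frac{6}{8} \right)} 20 = 2 i - \frac{80}{3} = - \frac{80}{3} + 2 i$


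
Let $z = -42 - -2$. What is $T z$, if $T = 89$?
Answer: $-3560$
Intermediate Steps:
$z = -40$ ($z = -42 + 2 = -40$)
$T z = 89 \left(-40\right) = -3560$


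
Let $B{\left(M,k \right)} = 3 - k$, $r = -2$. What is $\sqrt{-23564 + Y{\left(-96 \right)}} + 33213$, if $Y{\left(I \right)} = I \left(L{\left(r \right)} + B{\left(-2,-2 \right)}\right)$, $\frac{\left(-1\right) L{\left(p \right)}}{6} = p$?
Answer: $33213 + 2 i \sqrt{6299} \approx 33213.0 + 158.73 i$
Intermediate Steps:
$L{\left(p \right)} = - 6 p$
$Y{\left(I \right)} = 17 I$ ($Y{\left(I \right)} = I \left(\left(-6\right) \left(-2\right) + \left(3 - -2\right)\right) = I \left(12 + \left(3 + 2\right)\right) = I \left(12 + 5\right) = I 17 = 17 I$)
$\sqrt{-23564 + Y{\left(-96 \right)}} + 33213 = \sqrt{-23564 + 17 \left(-96\right)} + 33213 = \sqrt{-23564 - 1632} + 33213 = \sqrt{-25196} + 33213 = 2 i \sqrt{6299} + 33213 = 33213 + 2 i \sqrt{6299}$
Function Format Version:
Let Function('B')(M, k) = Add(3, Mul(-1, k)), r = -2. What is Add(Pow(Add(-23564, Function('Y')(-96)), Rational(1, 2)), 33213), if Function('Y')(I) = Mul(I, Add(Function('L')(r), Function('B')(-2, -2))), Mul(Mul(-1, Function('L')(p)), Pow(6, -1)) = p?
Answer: Add(33213, Mul(2, I, Pow(6299, Rational(1, 2)))) ≈ Add(33213., Mul(158.73, I))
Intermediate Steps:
Function('L')(p) = Mul(-6, p)
Function('Y')(I) = Mul(17, I) (Function('Y')(I) = Mul(I, Add(Mul(-6, -2), Add(3, Mul(-1, -2)))) = Mul(I, Add(12, Add(3, 2))) = Mul(I, Add(12, 5)) = Mul(I, 17) = Mul(17, I))
Add(Pow(Add(-23564, Function('Y')(-96)), Rational(1, 2)), 33213) = Add(Pow(Add(-23564, Mul(17, -96)), Rational(1, 2)), 33213) = Add(Pow(Add(-23564, -1632), Rational(1, 2)), 33213) = Add(Pow(-25196, Rational(1, 2)), 33213) = Add(Mul(2, I, Pow(6299, Rational(1, 2))), 33213) = Add(33213, Mul(2, I, Pow(6299, Rational(1, 2))))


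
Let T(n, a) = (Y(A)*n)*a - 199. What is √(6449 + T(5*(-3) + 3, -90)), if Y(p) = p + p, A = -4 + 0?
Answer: I*√2390 ≈ 48.888*I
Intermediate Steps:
A = -4
Y(p) = 2*p
T(n, a) = -199 - 8*a*n (T(n, a) = ((2*(-4))*n)*a - 199 = (-8*n)*a - 199 = -8*a*n - 199 = -199 - 8*a*n)
√(6449 + T(5*(-3) + 3, -90)) = √(6449 + (-199 - 8*(-90)*(5*(-3) + 3))) = √(6449 + (-199 - 8*(-90)*(-15 + 3))) = √(6449 + (-199 - 8*(-90)*(-12))) = √(6449 + (-199 - 8640)) = √(6449 - 8839) = √(-2390) = I*√2390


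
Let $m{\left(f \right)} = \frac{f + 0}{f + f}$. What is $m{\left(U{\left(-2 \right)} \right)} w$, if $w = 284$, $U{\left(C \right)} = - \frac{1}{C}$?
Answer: $142$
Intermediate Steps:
$m{\left(f \right)} = \frac{1}{2}$ ($m{\left(f \right)} = \frac{f}{2 f} = f \frac{1}{2 f} = \frac{1}{2}$)
$m{\left(U{\left(-2 \right)} \right)} w = \frac{1}{2} \cdot 284 = 142$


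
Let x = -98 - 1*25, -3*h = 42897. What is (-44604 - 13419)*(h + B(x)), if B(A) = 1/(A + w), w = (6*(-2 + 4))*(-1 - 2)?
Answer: 43972575822/53 ≈ 8.2967e+8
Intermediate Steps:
h = -14299 (h = -⅓*42897 = -14299)
x = -123 (x = -98 - 25 = -123)
w = -36 (w = (6*2)*(-3) = 12*(-3) = -36)
B(A) = 1/(-36 + A) (B(A) = 1/(A - 36) = 1/(-36 + A))
(-44604 - 13419)*(h + B(x)) = (-44604 - 13419)*(-14299 + 1/(-36 - 123)) = -58023*(-14299 + 1/(-159)) = -58023*(-14299 - 1/159) = -58023*(-2273542/159) = 43972575822/53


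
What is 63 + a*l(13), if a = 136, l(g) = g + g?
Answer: 3599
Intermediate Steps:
l(g) = 2*g
63 + a*l(13) = 63 + 136*(2*13) = 63 + 136*26 = 63 + 3536 = 3599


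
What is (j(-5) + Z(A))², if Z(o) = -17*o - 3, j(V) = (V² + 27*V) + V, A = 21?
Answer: 225625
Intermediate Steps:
j(V) = V² + 28*V
Z(o) = -3 - 17*o
(j(-5) + Z(A))² = (-5*(28 - 5) + (-3 - 17*21))² = (-5*23 + (-3 - 357))² = (-115 - 360)² = (-475)² = 225625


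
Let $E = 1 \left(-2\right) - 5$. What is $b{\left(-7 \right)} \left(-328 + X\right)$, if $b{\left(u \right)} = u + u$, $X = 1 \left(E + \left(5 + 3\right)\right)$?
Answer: $4578$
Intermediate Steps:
$E = -7$ ($E = -2 - 5 = -7$)
$X = 1$ ($X = 1 \left(-7 + \left(5 + 3\right)\right) = 1 \left(-7 + 8\right) = 1 \cdot 1 = 1$)
$b{\left(u \right)} = 2 u$
$b{\left(-7 \right)} \left(-328 + X\right) = 2 \left(-7\right) \left(-328 + 1\right) = \left(-14\right) \left(-327\right) = 4578$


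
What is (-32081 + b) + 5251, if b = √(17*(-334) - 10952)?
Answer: -26830 + I*√16630 ≈ -26830.0 + 128.96*I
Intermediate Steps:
b = I*√16630 (b = √(-5678 - 10952) = √(-16630) = I*√16630 ≈ 128.96*I)
(-32081 + b) + 5251 = (-32081 + I*√16630) + 5251 = -26830 + I*√16630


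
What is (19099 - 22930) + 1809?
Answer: -2022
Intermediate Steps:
(19099 - 22930) + 1809 = -3831 + 1809 = -2022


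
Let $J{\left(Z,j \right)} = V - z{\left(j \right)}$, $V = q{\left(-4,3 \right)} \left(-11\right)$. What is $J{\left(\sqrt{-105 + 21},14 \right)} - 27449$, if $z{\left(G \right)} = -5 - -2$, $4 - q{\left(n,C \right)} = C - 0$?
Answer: $-27457$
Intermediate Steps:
$q{\left(n,C \right)} = 4 - C$ ($q{\left(n,C \right)} = 4 - \left(C - 0\right) = 4 - \left(C + 0\right) = 4 - C$)
$z{\left(G \right)} = -3$ ($z{\left(G \right)} = -5 + 2 = -3$)
$V = -11$ ($V = \left(4 - 3\right) \left(-11\right) = 1 \left(-11\right) = -11$)
$J{\left(Z,j \right)} = -8$ ($J{\left(Z,j \right)} = -11 - -3 = -11 + 3 = -8$)
$J{\left(\sqrt{-105 + 21},14 \right)} - 27449 = -8 - 27449 = -27457$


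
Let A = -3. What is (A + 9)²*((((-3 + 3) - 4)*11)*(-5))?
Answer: 7920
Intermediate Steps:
(A + 9)²*((((-3 + 3) - 4)*11)*(-5)) = (-3 + 9)²*((((-3 + 3) - 4)*11)*(-5)) = 6²*(((0 - 4)*11)*(-5)) = 36*(-4*11*(-5)) = 36*(-44*(-5)) = 36*220 = 7920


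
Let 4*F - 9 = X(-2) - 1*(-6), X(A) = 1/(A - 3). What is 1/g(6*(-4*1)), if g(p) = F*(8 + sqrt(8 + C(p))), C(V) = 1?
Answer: 10/407 ≈ 0.024570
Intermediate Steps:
X(A) = 1/(-3 + A)
F = 37/10 (F = 9/4 + (1/(-3 - 2) - 1*(-6))/4 = 9/4 + (1/(-5) + 6)/4 = 9/4 + (-1/5 + 6)/4 = 9/4 + (1/4)*(29/5) = 9/4 + 29/20 = 37/10 ≈ 3.7000)
g(p) = 407/10 (g(p) = 37*(8 + sqrt(8 + 1))/10 = 37*(8 + sqrt(9))/10 = 37*(8 + 3)/10 = (37/10)*11 = 407/10)
1/g(6*(-4*1)) = 1/(407/10) = 10/407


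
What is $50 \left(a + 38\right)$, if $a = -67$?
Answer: $-1450$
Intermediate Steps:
$50 \left(a + 38\right) = 50 \left(-67 + 38\right) = 50 \left(-29\right) = -1450$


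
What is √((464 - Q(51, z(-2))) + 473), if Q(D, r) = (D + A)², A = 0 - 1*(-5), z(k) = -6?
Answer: I*√2199 ≈ 46.893*I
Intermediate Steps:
A = 5 (A = 0 + 5 = 5)
Q(D, r) = (5 + D)² (Q(D, r) = (D + 5)² = (5 + D)²)
√((464 - Q(51, z(-2))) + 473) = √((464 - (5 + 51)²) + 473) = √((464 - 1*56²) + 473) = √((464 - 1*3136) + 473) = √((464 - 3136) + 473) = √(-2672 + 473) = √(-2199) = I*√2199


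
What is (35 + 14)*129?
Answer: 6321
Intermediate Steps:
(35 + 14)*129 = 49*129 = 6321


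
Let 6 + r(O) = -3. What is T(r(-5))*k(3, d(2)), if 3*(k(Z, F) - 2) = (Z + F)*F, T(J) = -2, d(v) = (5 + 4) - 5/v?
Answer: -271/6 ≈ -45.167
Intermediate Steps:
d(v) = 9 - 5/v
r(O) = -9 (r(O) = -6 - 3 = -9)
k(Z, F) = 2 + F*(F + Z)/3 (k(Z, F) = 2 + ((Z + F)*F)/3 = 2 + ((F + Z)*F)/3 = 2 + (F*(F + Z))/3 = 2 + F*(F + Z)/3)
T(r(-5))*k(3, d(2)) = -2*(2 + (9 - 5/2)²/3 + (⅓)*(9 - 5/2)*3) = -2*(2 + (13/2)²/3 + (⅓)*(13/2)*3) = -2*(2 + (⅓)*(169/4) + 13/2) = -2*(2 + 169/12 + 13/2) = -2*271/12 = -271/6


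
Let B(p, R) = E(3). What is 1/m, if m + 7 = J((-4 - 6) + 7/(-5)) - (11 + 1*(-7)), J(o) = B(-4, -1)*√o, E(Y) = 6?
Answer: -55/2657 - 6*I*√285/2657 ≈ -0.0207 - 0.038123*I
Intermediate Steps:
B(p, R) = 6
J(o) = 6*√o
m = -11 + 6*I*√285/5 (m = -7 + (6*√((-4 - 6) + 7/(-5)) - (11 + 1*(-7))) = -7 + (6*√(-10 + 7*(-⅕)) - (11 - 7)) = -7 + (6*√(-10 - 7/5) - 1*4) = -7 + (6*√(-57/5) - 4) = -7 + (6*(I*√285/5) - 4) = -7 + (6*I*√285/5 - 4) = -7 + (-4 + 6*I*√285/5) = -11 + 6*I*√285/5 ≈ -11.0 + 20.258*I)
1/m = 1/(-11 + 6*I*√285/5)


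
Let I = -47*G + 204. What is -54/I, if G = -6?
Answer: -⅑ ≈ -0.11111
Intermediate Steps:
I = 486 (I = -47*(-6) + 204 = 282 + 204 = 486)
-54/I = -54/486 = -54*1/486 = -⅑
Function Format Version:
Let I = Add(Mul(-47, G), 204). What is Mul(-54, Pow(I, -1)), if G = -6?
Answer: Rational(-1, 9) ≈ -0.11111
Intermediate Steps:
I = 486 (I = Add(Mul(-47, -6), 204) = Add(282, 204) = 486)
Mul(-54, Pow(I, -1)) = Mul(-54, Pow(486, -1)) = Mul(-54, Rational(1, 486)) = Rational(-1, 9)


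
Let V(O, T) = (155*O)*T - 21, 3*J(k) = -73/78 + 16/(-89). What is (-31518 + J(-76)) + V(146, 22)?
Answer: 9711593401/20826 ≈ 4.6632e+5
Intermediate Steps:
J(k) = -7745/20826 (J(k) = (-73/78 + 16/(-89))/3 = (-73*1/78 + 16*(-1/89))/3 = (-73/78 - 16/89)/3 = (1/3)*(-7745/6942) = -7745/20826)
V(O, T) = -21 + 155*O*T (V(O, T) = 155*O*T - 21 = -21 + 155*O*T)
(-31518 + J(-76)) + V(146, 22) = (-31518 - 7745/20826) + (-21 + 155*146*22) = -656401613/20826 + (-21 + 497860) = -656401613/20826 + 497839 = 9711593401/20826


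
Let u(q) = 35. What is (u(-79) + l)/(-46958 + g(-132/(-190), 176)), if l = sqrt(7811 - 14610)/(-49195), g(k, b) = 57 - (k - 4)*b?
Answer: -3325/4400331 + 19*I*sqrt(6799)/43294856709 ≈ -0.00075562 + 3.6186e-8*I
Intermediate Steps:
g(k, b) = 57 - b*(-4 + k) (g(k, b) = 57 - (-4 + k)*b = 57 - b*(-4 + k))
l = -I*sqrt(6799)/49195 (l = sqrt(-6799)*(-1/49195) = (I*sqrt(6799))*(-1/49195) = -I*sqrt(6799)/49195 ≈ -0.0016761*I)
(u(-79) + l)/(-46958 + g(-132/(-190), 176)) = (35 - I*sqrt(6799)/49195)/(-46958 + (57 + 4*176 - 1*176*(-132/(-190)))) = (35 - I*sqrt(6799)/49195)/(-46958 + (57 + 704 - 1*176*(-132*(-1/190)))) = (35 - I*sqrt(6799)/49195)/(-46958 + (57 + 704 - 1*176*66/95)) = (35 - I*sqrt(6799)/49195)/(-46958 + (57 + 704 - 11616/95)) = (35 - I*sqrt(6799)/49195)/(-46958 + 60679/95) = (35 - I*sqrt(6799)/49195)/(-4400331/95) = (35 - I*sqrt(6799)/49195)*(-95/4400331) = -3325/4400331 + 19*I*sqrt(6799)/43294856709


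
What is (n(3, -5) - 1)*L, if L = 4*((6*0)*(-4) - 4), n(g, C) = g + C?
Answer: 48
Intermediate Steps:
n(g, C) = C + g
L = -16 (L = 4*(0*(-4) - 4) = 4*(0 - 4) = 4*(-4) = -16)
(n(3, -5) - 1)*L = ((-5 + 3) - 1)*(-16) = (-2 - 1)*(-16) = -3*(-16) = 48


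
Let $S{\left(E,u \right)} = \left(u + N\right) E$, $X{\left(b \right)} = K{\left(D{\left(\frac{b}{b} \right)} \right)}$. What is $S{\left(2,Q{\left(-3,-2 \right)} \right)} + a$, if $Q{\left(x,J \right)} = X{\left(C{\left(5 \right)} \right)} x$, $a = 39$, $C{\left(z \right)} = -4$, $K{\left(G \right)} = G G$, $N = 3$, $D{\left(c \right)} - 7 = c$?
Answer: $-339$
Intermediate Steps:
$D{\left(c \right)} = 7 + c$
$K{\left(G \right)} = G^{2}$
$X{\left(b \right)} = 64$ ($X{\left(b \right)} = \left(7 + \frac{b}{b}\right)^{2} = \left(7 + 1\right)^{2} = 8^{2} = 64$)
$Q{\left(x,J \right)} = 64 x$
$S{\left(E,u \right)} = E \left(3 + u\right)$ ($S{\left(E,u \right)} = \left(u + 3\right) E = \left(3 + u\right) E = E \left(3 + u\right)$)
$S{\left(2,Q{\left(-3,-2 \right)} \right)} + a = 2 \left(3 + 64 \left(-3\right)\right) + 39 = 2 \left(3 - 192\right) + 39 = 2 \left(-189\right) + 39 = -378 + 39 = -339$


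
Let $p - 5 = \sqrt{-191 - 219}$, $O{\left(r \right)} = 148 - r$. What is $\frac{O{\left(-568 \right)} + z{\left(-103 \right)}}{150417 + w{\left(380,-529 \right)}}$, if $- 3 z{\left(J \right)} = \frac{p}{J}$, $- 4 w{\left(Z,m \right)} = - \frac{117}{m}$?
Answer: $\frac{468162884}{98349216795} + \frac{2116 i \sqrt{410}}{98349216795} \approx 0.0047602 + 4.3565 \cdot 10^{-7} i$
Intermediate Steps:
$p = 5 + i \sqrt{410}$ ($p = 5 + \sqrt{-191 - 219} = 5 + \sqrt{-410} = 5 + i \sqrt{410} \approx 5.0 + 20.248 i$)
$w{\left(Z,m \right)} = \frac{117}{4 m}$ ($w{\left(Z,m \right)} = - \frac{\left(-117\right) \frac{1}{m}}{4} = \frac{117}{4 m}$)
$z{\left(J \right)} = - \frac{5 + i \sqrt{410}}{3 J}$ ($z{\left(J \right)} = - \frac{\left(5 + i \sqrt{410}\right) \frac{1}{J}}{3} = - \frac{\frac{1}{J} \left(5 + i \sqrt{410}\right)}{3} = - \frac{5 + i \sqrt{410}}{3 J}$)
$\frac{O{\left(-568 \right)} + z{\left(-103 \right)}}{150417 + w{\left(380,-529 \right)}} = \frac{\left(148 - -568\right) + \frac{-5 - i \sqrt{410}}{3 \left(-103\right)}}{150417 + \frac{117}{4 \left(-529\right)}} = \frac{\left(148 + 568\right) + \frac{1}{3} \left(- \frac{1}{103}\right) \left(-5 - i \sqrt{410}\right)}{150417 + \frac{117}{4} \left(- \frac{1}{529}\right)} = \frac{716 + \left(\frac{5}{309} + \frac{i \sqrt{410}}{309}\right)}{150417 - \frac{117}{2116}} = \frac{\frac{221249}{309} + \frac{i \sqrt{410}}{309}}{\frac{318282255}{2116}} = \left(\frac{221249}{309} + \frac{i \sqrt{410}}{309}\right) \frac{2116}{318282255} = \frac{468162884}{98349216795} + \frac{2116 i \sqrt{410}}{98349216795}$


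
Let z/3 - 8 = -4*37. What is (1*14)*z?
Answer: -5880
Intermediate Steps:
z = -420 (z = 24 + 3*(-4*37) = 24 + 3*(-148) = 24 - 444 = -420)
(1*14)*z = (1*14)*(-420) = 14*(-420) = -5880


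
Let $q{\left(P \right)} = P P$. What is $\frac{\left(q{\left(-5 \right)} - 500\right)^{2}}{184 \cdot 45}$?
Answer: $\frac{45125}{1656} \approx 27.249$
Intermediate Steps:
$q{\left(P \right)} = P^{2}$
$\frac{\left(q{\left(-5 \right)} - 500\right)^{2}}{184 \cdot 45} = \frac{\left(\left(-5\right)^{2} - 500\right)^{2}}{184 \cdot 45} = \frac{\left(25 - 500\right)^{2}}{8280} = \left(-475\right)^{2} \cdot \frac{1}{8280} = 225625 \cdot \frac{1}{8280} = \frac{45125}{1656}$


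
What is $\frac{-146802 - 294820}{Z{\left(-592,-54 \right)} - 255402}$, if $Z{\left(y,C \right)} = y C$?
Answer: $\frac{220811}{111717} \approx 1.9765$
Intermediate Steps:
$Z{\left(y,C \right)} = C y$
$\frac{-146802 - 294820}{Z{\left(-592,-54 \right)} - 255402} = \frac{-146802 - 294820}{\left(-54\right) \left(-592\right) - 255402} = - \frac{441622}{31968 - 255402} = - \frac{441622}{-223434} = \left(-441622\right) \left(- \frac{1}{223434}\right) = \frac{220811}{111717}$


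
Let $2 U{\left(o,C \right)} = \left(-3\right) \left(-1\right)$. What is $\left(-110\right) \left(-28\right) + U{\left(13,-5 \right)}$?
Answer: $\frac{6163}{2} \approx 3081.5$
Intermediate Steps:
$U{\left(o,C \right)} = \frac{3}{2}$ ($U{\left(o,C \right)} = \frac{\left(-3\right) \left(-1\right)}{2} = \frac{1}{2} \cdot 3 = \frac{3}{2}$)
$\left(-110\right) \left(-28\right) + U{\left(13,-5 \right)} = \left(-110\right) \left(-28\right) + \frac{3}{2} = 3080 + \frac{3}{2} = \frac{6163}{2}$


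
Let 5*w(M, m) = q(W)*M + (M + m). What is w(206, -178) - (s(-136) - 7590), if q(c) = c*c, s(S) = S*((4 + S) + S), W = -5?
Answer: -139112/5 ≈ -27822.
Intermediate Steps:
s(S) = S*(4 + 2*S)
q(c) = c²
w(M, m) = m/5 + 26*M/5 (w(M, m) = ((-5)²*M + (M + m))/5 = (25*M + (M + m))/5 = (m + 26*M)/5 = m/5 + 26*M/5)
w(206, -178) - (s(-136) - 7590) = ((⅕)*(-178) + (26/5)*206) - (2*(-136)*(2 - 136) - 7590) = (-178/5 + 5356/5) - (2*(-136)*(-134) - 7590) = 5178/5 - (36448 - 7590) = 5178/5 - 1*28858 = 5178/5 - 28858 = -139112/5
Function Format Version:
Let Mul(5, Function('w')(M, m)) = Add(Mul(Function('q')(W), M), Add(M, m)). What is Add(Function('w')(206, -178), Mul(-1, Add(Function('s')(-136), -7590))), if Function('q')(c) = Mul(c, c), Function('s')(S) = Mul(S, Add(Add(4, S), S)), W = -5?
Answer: Rational(-139112, 5) ≈ -27822.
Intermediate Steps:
Function('s')(S) = Mul(S, Add(4, Mul(2, S)))
Function('q')(c) = Pow(c, 2)
Function('w')(M, m) = Add(Mul(Rational(1, 5), m), Mul(Rational(26, 5), M)) (Function('w')(M, m) = Mul(Rational(1, 5), Add(Mul(Pow(-5, 2), M), Add(M, m))) = Mul(Rational(1, 5), Add(Mul(25, M), Add(M, m))) = Mul(Rational(1, 5), Add(m, Mul(26, M))) = Add(Mul(Rational(1, 5), m), Mul(Rational(26, 5), M)))
Add(Function('w')(206, -178), Mul(-1, Add(Function('s')(-136), -7590))) = Add(Add(Mul(Rational(1, 5), -178), Mul(Rational(26, 5), 206)), Mul(-1, Add(Mul(2, -136, Add(2, -136)), -7590))) = Add(Add(Rational(-178, 5), Rational(5356, 5)), Mul(-1, Add(Mul(2, -136, -134), -7590))) = Add(Rational(5178, 5), Mul(-1, Add(36448, -7590))) = Add(Rational(5178, 5), Mul(-1, 28858)) = Add(Rational(5178, 5), -28858) = Rational(-139112, 5)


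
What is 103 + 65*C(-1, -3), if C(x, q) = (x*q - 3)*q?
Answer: 103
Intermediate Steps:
C(x, q) = q*(-3 + q*x) (C(x, q) = (q*x - 3)*q = (-3 + q*x)*q = q*(-3 + q*x))
103 + 65*C(-1, -3) = 103 + 65*(-3*(-3 - 3*(-1))) = 103 + 65*(-3*(-3 + 3)) = 103 + 65*(-3*0) = 103 + 65*0 = 103 + 0 = 103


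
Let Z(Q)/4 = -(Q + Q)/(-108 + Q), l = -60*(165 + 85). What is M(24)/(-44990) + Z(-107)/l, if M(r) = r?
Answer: -486107/1813659375 ≈ -0.00026803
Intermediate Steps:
l = -15000 (l = -60*250 = -15000)
Z(Q) = -8*Q/(-108 + Q) (Z(Q) = 4*(-(Q + Q)/(-108 + Q)) = 4*(-2*Q/(-108 + Q)) = -8*Q/(-108 + Q))
M(24)/(-44990) + Z(-107)/l = 24/(-44990) - 8*(-107)/(-108 - 107)/(-15000) = 24*(-1/44990) - 8*(-107)/(-215)*(-1/15000) = -12/22495 - 8*(-107)*(-1/215)*(-1/15000) = -12/22495 - 856/215*(-1/15000) = -12/22495 + 107/403125 = -486107/1813659375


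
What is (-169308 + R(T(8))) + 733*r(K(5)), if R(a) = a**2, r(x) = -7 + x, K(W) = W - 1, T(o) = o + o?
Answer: -171251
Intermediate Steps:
T(o) = 2*o
K(W) = -1 + W
(-169308 + R(T(8))) + 733*r(K(5)) = (-169308 + (2*8)**2) + 733*(-7 + (-1 + 5)) = (-169308 + 16**2) + 733*(-7 + 4) = (-169308 + 256) + 733*(-3) = -169052 - 2199 = -171251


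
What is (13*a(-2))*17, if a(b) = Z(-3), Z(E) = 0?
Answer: 0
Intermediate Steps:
a(b) = 0
(13*a(-2))*17 = (13*0)*17 = 0*17 = 0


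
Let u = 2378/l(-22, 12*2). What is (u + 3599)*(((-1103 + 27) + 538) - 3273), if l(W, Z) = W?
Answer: -146342400/11 ≈ -1.3304e+7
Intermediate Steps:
u = -1189/11 (u = 2378/(-22) = 2378*(-1/22) = -1189/11 ≈ -108.09)
(u + 3599)*(((-1103 + 27) + 538) - 3273) = (-1189/11 + 3599)*(((-1103 + 27) + 538) - 3273) = 38400*((-1076 + 538) - 3273)/11 = 38400*(-538 - 3273)/11 = (38400/11)*(-3811) = -146342400/11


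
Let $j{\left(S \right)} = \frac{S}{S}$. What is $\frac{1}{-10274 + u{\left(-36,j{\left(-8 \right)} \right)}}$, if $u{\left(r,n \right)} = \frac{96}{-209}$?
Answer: $- \frac{209}{2147362} \approx -9.7329 \cdot 10^{-5}$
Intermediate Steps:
$j{\left(S \right)} = 1$
$u{\left(r,n \right)} = - \frac{96}{209}$ ($u{\left(r,n \right)} = 96 \left(- \frac{1}{209}\right) = - \frac{96}{209}$)
$\frac{1}{-10274 + u{\left(-36,j{\left(-8 \right)} \right)}} = \frac{1}{-10274 - \frac{96}{209}} = \frac{1}{- \frac{2147362}{209}} = - \frac{209}{2147362}$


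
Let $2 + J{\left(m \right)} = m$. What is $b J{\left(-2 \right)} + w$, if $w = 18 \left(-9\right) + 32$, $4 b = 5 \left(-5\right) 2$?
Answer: $-80$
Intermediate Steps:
$J{\left(m \right)} = -2 + m$
$b = - \frac{25}{2}$ ($b = \frac{5 \left(-5\right) 2}{4} = \frac{\left(-25\right) 2}{4} = \frac{1}{4} \left(-50\right) = - \frac{25}{2} \approx -12.5$)
$w = -130$ ($w = -162 + 32 = -130$)
$b J{\left(-2 \right)} + w = - \frac{25 \left(-2 - 2\right)}{2} - 130 = \left(- \frac{25}{2}\right) \left(-4\right) - 130 = 50 - 130 = -80$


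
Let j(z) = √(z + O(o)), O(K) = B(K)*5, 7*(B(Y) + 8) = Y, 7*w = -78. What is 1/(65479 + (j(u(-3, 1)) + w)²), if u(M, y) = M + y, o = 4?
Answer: 52473071/3440361056739 + 2548*I*√1918/3440361056739 ≈ 1.5252e-5 + 3.2435e-8*I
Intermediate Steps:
w = -78/7 (w = (⅐)*(-78) = -78/7 ≈ -11.143)
B(Y) = -8 + Y/7
O(K) = -40 + 5*K/7 (O(K) = (-8 + K/7)*5 = -40 + 5*K/7)
j(z) = √(-260/7 + z) (j(z) = √(z + (-40 + (5/7)*4)) = √(z + (-40 + 20/7)) = √(z - 260/7) = √(-260/7 + z))
1/(65479 + (j(u(-3, 1)) + w)²) = 1/(65479 + (√(-1820 + 49*(-3 + 1))/7 - 78/7)²) = 1/(65479 + (√(-1820 + 49*(-2))/7 - 78/7)²) = 1/(65479 + (√(-1820 - 98)/7 - 78/7)²) = 1/(65479 + (√(-1918)/7 - 78/7)²) = 1/(65479 + ((I*√1918)/7 - 78/7)²) = 1/(65479 + (I*√1918/7 - 78/7)²) = 1/(65479 + (-78/7 + I*√1918/7)²)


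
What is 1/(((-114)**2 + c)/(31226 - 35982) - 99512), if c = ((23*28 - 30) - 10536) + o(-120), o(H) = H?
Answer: -2378/236641013 ≈ -1.0049e-5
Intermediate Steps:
c = -10042 (c = ((23*28 - 30) - 10536) - 120 = ((644 - 30) - 10536) - 120 = (614 - 10536) - 120 = -9922 - 120 = -10042)
1/(((-114)**2 + c)/(31226 - 35982) - 99512) = 1/(((-114)**2 - 10042)/(31226 - 35982) - 99512) = 1/((12996 - 10042)/(-4756) - 99512) = 1/(2954*(-1/4756) - 99512) = 1/(-1477/2378 - 99512) = 1/(-236641013/2378) = -2378/236641013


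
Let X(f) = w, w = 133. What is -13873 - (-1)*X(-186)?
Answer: -13740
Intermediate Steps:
X(f) = 133
-13873 - (-1)*X(-186) = -13873 - (-1)*133 = -13873 - 1*(-133) = -13873 + 133 = -13740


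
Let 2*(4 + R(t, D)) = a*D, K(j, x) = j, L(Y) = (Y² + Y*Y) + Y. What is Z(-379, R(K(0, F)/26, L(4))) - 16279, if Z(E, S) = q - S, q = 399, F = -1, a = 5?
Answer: -15966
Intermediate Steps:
L(Y) = Y + 2*Y² (L(Y) = (Y² + Y²) + Y = 2*Y² + Y = Y + 2*Y²)
R(t, D) = -4 + 5*D/2 (R(t, D) = -4 + (5*D)/2 = -4 + 5*D/2)
Z(E, S) = 399 - S
Z(-379, R(K(0, F)/26, L(4))) - 16279 = (399 - (-4 + 5*(4*(1 + 2*4))/2)) - 16279 = (399 - (-4 + 5*(4*(1 + 8))/2)) - 16279 = (399 - (-4 + 5*(4*9)/2)) - 16279 = (399 - (-4 + (5/2)*36)) - 16279 = (399 - (-4 + 90)) - 16279 = (399 - 1*86) - 16279 = (399 - 86) - 16279 = 313 - 16279 = -15966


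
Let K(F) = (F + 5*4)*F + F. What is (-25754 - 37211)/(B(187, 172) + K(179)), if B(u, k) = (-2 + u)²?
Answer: -12593/14005 ≈ -0.89918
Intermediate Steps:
K(F) = F + F*(20 + F) (K(F) = (F + 20)*F + F = (20 + F)*F + F = F*(20 + F) + F = F + F*(20 + F))
(-25754 - 37211)/(B(187, 172) + K(179)) = (-25754 - 37211)/((-2 + 187)² + 179*(21 + 179)) = -62965/(185² + 179*200) = -62965/(34225 + 35800) = -62965/70025 = -62965*1/70025 = -12593/14005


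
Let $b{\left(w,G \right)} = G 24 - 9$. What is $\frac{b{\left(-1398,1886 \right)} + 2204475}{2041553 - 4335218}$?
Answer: $- \frac{149982}{152911} \approx -0.98085$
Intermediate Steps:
$b{\left(w,G \right)} = -9 + 24 G$ ($b{\left(w,G \right)} = 24 G - 9 = -9 + 24 G$)
$\frac{b{\left(-1398,1886 \right)} + 2204475}{2041553 - 4335218} = \frac{\left(-9 + 24 \cdot 1886\right) + 2204475}{2041553 - 4335218} = \frac{\left(-9 + 45264\right) + 2204475}{-2293665} = \left(45255 + 2204475\right) \left(- \frac{1}{2293665}\right) = 2249730 \left(- \frac{1}{2293665}\right) = - \frac{149982}{152911}$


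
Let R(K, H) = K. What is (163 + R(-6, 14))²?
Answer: 24649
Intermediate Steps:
(163 + R(-6, 14))² = (163 - 6)² = 157² = 24649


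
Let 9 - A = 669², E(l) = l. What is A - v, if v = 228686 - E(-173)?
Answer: -676411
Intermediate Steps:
A = -447552 (A = 9 - 1*669² = 9 - 1*447561 = 9 - 447561 = -447552)
v = 228859 (v = 228686 - 1*(-173) = 228686 + 173 = 228859)
A - v = -447552 - 1*228859 = -447552 - 228859 = -676411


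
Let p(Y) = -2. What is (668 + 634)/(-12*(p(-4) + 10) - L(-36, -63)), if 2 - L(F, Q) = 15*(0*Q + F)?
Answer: -651/319 ≈ -2.0408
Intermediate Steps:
L(F, Q) = 2 - 15*F (L(F, Q) = 2 - 15*(0*Q + F) = 2 - 15*(0 + F) = 2 - 15*F)
(668 + 634)/(-12*(p(-4) + 10) - L(-36, -63)) = (668 + 634)/(-12*(-2 + 10) - (2 - 15*(-36))) = 1302/(-12*8 - (2 + 540)) = 1302/(-96 - 1*542) = 1302/(-96 - 542) = 1302/(-638) = 1302*(-1/638) = -651/319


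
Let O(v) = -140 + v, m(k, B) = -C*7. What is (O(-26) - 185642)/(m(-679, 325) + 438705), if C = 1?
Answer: -92904/219349 ≈ -0.42354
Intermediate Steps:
m(k, B) = -7 (m(k, B) = -1*1*7 = -1*7 = -7)
(O(-26) - 185642)/(m(-679, 325) + 438705) = ((-140 - 26) - 185642)/(-7 + 438705) = (-166 - 185642)/438698 = -185808*1/438698 = -92904/219349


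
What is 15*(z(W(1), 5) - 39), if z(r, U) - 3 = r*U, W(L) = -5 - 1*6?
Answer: -1365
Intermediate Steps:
W(L) = -11 (W(L) = -5 - 6 = -11)
z(r, U) = 3 + U*r (z(r, U) = 3 + r*U = 3 + U*r)
15*(z(W(1), 5) - 39) = 15*((3 + 5*(-11)) - 39) = 15*((3 - 55) - 39) = 15*(-52 - 39) = 15*(-91) = -1365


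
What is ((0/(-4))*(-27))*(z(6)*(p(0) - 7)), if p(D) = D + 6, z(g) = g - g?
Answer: 0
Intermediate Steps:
z(g) = 0
p(D) = 6 + D
((0/(-4))*(-27))*(z(6)*(p(0) - 7)) = ((0/(-4))*(-27))*(0*((6 + 0) - 7)) = ((0*(-1/4))*(-27))*(0*(6 - 7)) = (0*(-27))*(0*(-1)) = 0*0 = 0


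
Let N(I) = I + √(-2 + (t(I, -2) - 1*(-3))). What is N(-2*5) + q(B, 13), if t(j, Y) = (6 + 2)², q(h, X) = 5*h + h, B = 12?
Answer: 62 + √65 ≈ 70.062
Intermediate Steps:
q(h, X) = 6*h
t(j, Y) = 64 (t(j, Y) = 8² = 64)
N(I) = I + √65 (N(I) = I + √(-2 + (64 - 1*(-3))) = I + √(-2 + (64 + 3)) = I + √(-2 + 67) = I + √65)
N(-2*5) + q(B, 13) = (-2*5 + √65) + 6*12 = (-10 + √65) + 72 = 62 + √65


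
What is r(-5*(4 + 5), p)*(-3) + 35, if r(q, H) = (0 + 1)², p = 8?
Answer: 32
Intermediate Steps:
r(q, H) = 1 (r(q, H) = 1² = 1)
r(-5*(4 + 5), p)*(-3) + 35 = 1*(-3) + 35 = -3 + 35 = 32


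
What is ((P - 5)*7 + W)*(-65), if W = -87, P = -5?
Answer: 10205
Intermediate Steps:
((P - 5)*7 + W)*(-65) = ((-5 - 5)*7 - 87)*(-65) = (-10*7 - 87)*(-65) = (-70 - 87)*(-65) = -157*(-65) = 10205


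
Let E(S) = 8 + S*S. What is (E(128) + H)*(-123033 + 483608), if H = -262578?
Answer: -88768516950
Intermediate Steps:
E(S) = 8 + S²
(E(128) + H)*(-123033 + 483608) = ((8 + 128²) - 262578)*(-123033 + 483608) = ((8 + 16384) - 262578)*360575 = (16392 - 262578)*360575 = -246186*360575 = -88768516950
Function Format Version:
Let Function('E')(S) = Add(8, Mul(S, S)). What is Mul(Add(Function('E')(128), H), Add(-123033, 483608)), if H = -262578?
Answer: -88768516950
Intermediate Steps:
Function('E')(S) = Add(8, Pow(S, 2))
Mul(Add(Function('E')(128), H), Add(-123033, 483608)) = Mul(Add(Add(8, Pow(128, 2)), -262578), Add(-123033, 483608)) = Mul(Add(Add(8, 16384), -262578), 360575) = Mul(Add(16392, -262578), 360575) = Mul(-246186, 360575) = -88768516950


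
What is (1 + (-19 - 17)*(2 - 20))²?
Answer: 421201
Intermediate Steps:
(1 + (-19 - 17)*(2 - 20))² = (1 - 36*(-18))² = (1 + 648)² = 649² = 421201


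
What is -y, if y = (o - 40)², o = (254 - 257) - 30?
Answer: -5329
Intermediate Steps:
o = -33 (o = -3 - 30 = -33)
y = 5329 (y = (-33 - 40)² = (-73)² = 5329)
-y = -1*5329 = -5329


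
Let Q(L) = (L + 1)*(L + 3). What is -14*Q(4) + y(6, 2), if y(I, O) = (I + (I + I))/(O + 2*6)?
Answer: -3421/7 ≈ -488.71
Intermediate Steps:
y(I, O) = 3*I/(12 + O) (y(I, O) = (I + 2*I)/(O + 12) = (3*I)/(12 + O) = 3*I/(12 + O))
Q(L) = (1 + L)*(3 + L)
-14*Q(4) + y(6, 2) = -14*(3 + 4² + 4*4) + 3*6/(12 + 2) = -14*(3 + 16 + 16) + 3*6/14 = -14*35 + 3*6*(1/14) = -490 + 9/7 = -3421/7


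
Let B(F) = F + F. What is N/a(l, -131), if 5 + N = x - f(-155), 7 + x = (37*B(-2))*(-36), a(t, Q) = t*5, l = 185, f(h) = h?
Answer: 5471/925 ≈ 5.9146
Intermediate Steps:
B(F) = 2*F
a(t, Q) = 5*t
x = 5321 (x = -7 + (37*(2*(-2)))*(-36) = -7 + (37*(-4))*(-36) = -7 - 148*(-36) = -7 + 5328 = 5321)
N = 5471 (N = -5 + (5321 - 1*(-155)) = -5 + (5321 + 155) = -5 + 5476 = 5471)
N/a(l, -131) = 5471/((5*185)) = 5471/925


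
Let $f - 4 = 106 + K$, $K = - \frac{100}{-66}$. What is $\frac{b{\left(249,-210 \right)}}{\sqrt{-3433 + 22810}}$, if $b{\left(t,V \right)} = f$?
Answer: $\frac{3680 \sqrt{2153}}{213147} \approx 0.80111$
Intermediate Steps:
$K = \frac{50}{33}$ ($K = \left(-100\right) \left(- \frac{1}{66}\right) = \frac{50}{33} \approx 1.5152$)
$f = \frac{3680}{33}$ ($f = 4 + \left(106 + \frac{50}{33}\right) = 4 + \frac{3548}{33} = \frac{3680}{33} \approx 111.52$)
$b{\left(t,V \right)} = \frac{3680}{33}$
$\frac{b{\left(249,-210 \right)}}{\sqrt{-3433 + 22810}} = \frac{3680}{33 \sqrt{-3433 + 22810}} = \frac{3680}{33 \sqrt{19377}} = \frac{3680}{33 \cdot 3 \sqrt{2153}} = \frac{3680 \frac{\sqrt{2153}}{6459}}{33} = \frac{3680 \sqrt{2153}}{213147}$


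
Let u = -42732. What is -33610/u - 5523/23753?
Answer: 281164747/507506598 ≈ 0.55401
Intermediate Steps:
-33610/u - 5523/23753 = -33610/(-42732) - 5523/23753 = -33610*(-1/42732) - 5523*1/23753 = 16805/21366 - 5523/23753 = 281164747/507506598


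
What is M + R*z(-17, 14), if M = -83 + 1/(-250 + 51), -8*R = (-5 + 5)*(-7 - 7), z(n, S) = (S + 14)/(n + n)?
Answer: -16518/199 ≈ -83.005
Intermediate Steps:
z(n, S) = (14 + S)/(2*n) (z(n, S) = (14 + S)/((2*n)) = (14 + S)*(1/(2*n)) = (14 + S)/(2*n))
R = 0 (R = -(-5 + 5)*(-7 - 7)/8 = -0*(-14) = -⅛*0 = 0)
M = -16518/199 (M = -83 + 1/(-199) = -83 - 1/199 = -16518/199 ≈ -83.005)
M + R*z(-17, 14) = -16518/199 + 0*((½)*(14 + 14)/(-17)) = -16518/199 + 0*((½)*(-1/17)*28) = -16518/199 + 0*(-14/17) = -16518/199 + 0 = -16518/199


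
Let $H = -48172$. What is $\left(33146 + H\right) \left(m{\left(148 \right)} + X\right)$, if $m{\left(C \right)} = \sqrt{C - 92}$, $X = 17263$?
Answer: $-259393838 - 30052 \sqrt{14} \approx -2.5951 \cdot 10^{8}$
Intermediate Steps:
$m{\left(C \right)} = \sqrt{-92 + C}$
$\left(33146 + H\right) \left(m{\left(148 \right)} + X\right) = \left(33146 - 48172\right) \left(\sqrt{-92 + 148} + 17263\right) = - 15026 \left(\sqrt{56} + 17263\right) = - 15026 \left(2 \sqrt{14} + 17263\right) = - 15026 \left(17263 + 2 \sqrt{14}\right) = -259393838 - 30052 \sqrt{14}$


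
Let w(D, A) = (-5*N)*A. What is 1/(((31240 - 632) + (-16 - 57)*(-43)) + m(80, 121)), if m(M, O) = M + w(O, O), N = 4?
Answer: 1/31407 ≈ 3.1840e-5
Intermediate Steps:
w(D, A) = -20*A (w(D, A) = (-5*4)*A = -20*A)
m(M, O) = M - 20*O
1/(((31240 - 632) + (-16 - 57)*(-43)) + m(80, 121)) = 1/(((31240 - 632) + (-16 - 57)*(-43)) + (80 - 20*121)) = 1/((30608 - 73*(-43)) + (80 - 2420)) = 1/((30608 + 3139) - 2340) = 1/(33747 - 2340) = 1/31407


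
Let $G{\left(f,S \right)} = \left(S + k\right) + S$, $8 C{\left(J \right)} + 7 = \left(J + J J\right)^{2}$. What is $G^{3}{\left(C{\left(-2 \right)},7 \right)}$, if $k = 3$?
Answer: $4913$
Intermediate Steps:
$C{\left(J \right)} = - \frac{7}{8} + \frac{\left(J + J^{2}\right)^{2}}{8}$ ($C{\left(J \right)} = - \frac{7}{8} + \frac{\left(J + J J\right)^{2}}{8} = - \frac{7}{8} + \frac{\left(J + J^{2}\right)^{2}}{8}$)
$G{\left(f,S \right)} = 3 + 2 S$ ($G{\left(f,S \right)} = \left(S + 3\right) + S = \left(3 + S\right) + S = 3 + 2 S$)
$G^{3}{\left(C{\left(-2 \right)},7 \right)} = \left(3 + 2 \cdot 7\right)^{3} = \left(3 + 14\right)^{3} = 17^{3} = 4913$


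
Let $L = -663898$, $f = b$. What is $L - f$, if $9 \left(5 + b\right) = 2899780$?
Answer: $- \frac{8874817}{9} \approx -9.8609 \cdot 10^{5}$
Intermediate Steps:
$b = \frac{2899735}{9}$ ($b = -5 + \frac{1}{9} \cdot 2899780 = -5 + \frac{2899780}{9} = \frac{2899735}{9} \approx 3.2219 \cdot 10^{5}$)
$f = \frac{2899735}{9} \approx 3.2219 \cdot 10^{5}$
$L - f = -663898 - \frac{2899735}{9} = - \frac{8874817}{9}$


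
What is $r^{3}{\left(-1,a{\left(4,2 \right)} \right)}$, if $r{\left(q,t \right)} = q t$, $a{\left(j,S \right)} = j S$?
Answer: $-512$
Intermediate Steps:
$a{\left(j,S \right)} = S j$
$r^{3}{\left(-1,a{\left(4,2 \right)} \right)} = \left(- 2 \cdot 4\right)^{3} = \left(\left(-1\right) 8\right)^{3} = \left(-8\right)^{3} = -512$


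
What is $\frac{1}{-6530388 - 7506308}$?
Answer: $- \frac{1}{14036696} \approx -7.1242 \cdot 10^{-8}$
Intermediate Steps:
$\frac{1}{-6530388 - 7506308} = \frac{1}{-14036696} = - \frac{1}{14036696}$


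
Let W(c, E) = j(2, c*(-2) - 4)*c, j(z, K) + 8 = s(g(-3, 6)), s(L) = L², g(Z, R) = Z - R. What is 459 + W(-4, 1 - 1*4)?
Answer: 167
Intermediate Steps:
j(z, K) = 73 (j(z, K) = -8 + (-3 - 1*6)² = -8 + (-3 - 6)² = -8 + (-9)² = -8 + 81 = 73)
W(c, E) = 73*c
459 + W(-4, 1 - 1*4) = 459 + 73*(-4) = 459 - 292 = 167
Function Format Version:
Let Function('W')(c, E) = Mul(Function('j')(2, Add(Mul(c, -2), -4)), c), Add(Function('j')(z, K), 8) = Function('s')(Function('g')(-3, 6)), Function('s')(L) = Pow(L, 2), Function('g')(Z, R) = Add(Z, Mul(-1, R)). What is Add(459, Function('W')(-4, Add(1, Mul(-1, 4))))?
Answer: 167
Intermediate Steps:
Function('j')(z, K) = 73 (Function('j')(z, K) = Add(-8, Pow(Add(-3, Mul(-1, 6)), 2)) = Add(-8, Pow(Add(-3, -6), 2)) = Add(-8, Pow(-9, 2)) = Add(-8, 81) = 73)
Function('W')(c, E) = Mul(73, c)
Add(459, Function('W')(-4, Add(1, Mul(-1, 4)))) = Add(459, Mul(73, -4)) = Add(459, -292) = 167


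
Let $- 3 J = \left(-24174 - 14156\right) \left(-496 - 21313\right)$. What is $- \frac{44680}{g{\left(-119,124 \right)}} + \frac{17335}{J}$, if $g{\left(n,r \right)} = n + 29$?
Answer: $\frac{746994969983}{1504690146} \approx 496.44$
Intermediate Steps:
$g{\left(n,r \right)} = 29 + n$
$J = - \frac{835938970}{3}$ ($J = - \frac{\left(-24174 - 14156\right) \left(-496 - 21313\right)}{3} = - \frac{\left(-38330\right) \left(-21809\right)}{3} = \left(- \frac{1}{3}\right) 835938970 = - \frac{835938970}{3} \approx -2.7865 \cdot 10^{8}$)
$- \frac{44680}{g{\left(-119,124 \right)}} + \frac{17335}{J} = - \frac{44680}{29 - 119} + \frac{17335}{- \frac{835938970}{3}} = - \frac{44680}{-90} + 17335 \left(- \frac{3}{835938970}\right) = \left(-44680\right) \left(- \frac{1}{90}\right) - \frac{10401}{167187794} = \frac{4468}{9} - \frac{10401}{167187794} = \frac{746994969983}{1504690146}$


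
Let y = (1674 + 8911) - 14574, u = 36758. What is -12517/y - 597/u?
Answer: 457718453/146627662 ≈ 3.1216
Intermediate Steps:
y = -3989 (y = 10585 - 14574 = -3989)
-12517/y - 597/u = -12517/(-3989) - 597/36758 = -12517*(-1/3989) - 597*1/36758 = 12517/3989 - 597/36758 = 457718453/146627662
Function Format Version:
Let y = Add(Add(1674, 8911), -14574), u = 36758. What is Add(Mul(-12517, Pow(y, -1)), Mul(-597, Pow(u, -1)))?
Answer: Rational(457718453, 146627662) ≈ 3.1216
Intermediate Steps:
y = -3989 (y = Add(10585, -14574) = -3989)
Add(Mul(-12517, Pow(y, -1)), Mul(-597, Pow(u, -1))) = Add(Mul(-12517, Pow(-3989, -1)), Mul(-597, Pow(36758, -1))) = Add(Mul(-12517, Rational(-1, 3989)), Mul(-597, Rational(1, 36758))) = Add(Rational(12517, 3989), Rational(-597, 36758)) = Rational(457718453, 146627662)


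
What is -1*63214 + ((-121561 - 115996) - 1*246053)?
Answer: -546824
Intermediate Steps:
-1*63214 + ((-121561 - 115996) - 1*246053) = -63214 + (-237557 - 246053) = -63214 - 483610 = -546824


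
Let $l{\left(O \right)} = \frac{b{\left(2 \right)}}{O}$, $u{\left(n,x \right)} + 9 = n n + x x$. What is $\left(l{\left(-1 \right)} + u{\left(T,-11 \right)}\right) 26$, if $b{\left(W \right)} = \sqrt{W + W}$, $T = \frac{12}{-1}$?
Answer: $6604$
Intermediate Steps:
$T = -12$ ($T = 12 \left(-1\right) = -12$)
$b{\left(W \right)} = \sqrt{2} \sqrt{W}$ ($b{\left(W \right)} = \sqrt{2 W} = \sqrt{2} \sqrt{W}$)
$u{\left(n,x \right)} = -9 + n^{2} + x^{2}$ ($u{\left(n,x \right)} = -9 + \left(n n + x x\right) = -9 + \left(n^{2} + x^{2}\right) = -9 + n^{2} + x^{2}$)
$l{\left(O \right)} = \frac{2}{O}$ ($l{\left(O \right)} = \frac{\sqrt{2} \sqrt{2}}{O} = \frac{2}{O}$)
$\left(l{\left(-1 \right)} + u{\left(T,-11 \right)}\right) 26 = \left(\frac{2}{-1} + \left(-9 + \left(-12\right)^{2} + \left(-11\right)^{2}\right)\right) 26 = \left(2 \left(-1\right) + \left(-9 + 144 + 121\right)\right) 26 = \left(-2 + 256\right) 26 = 254 \cdot 26 = 6604$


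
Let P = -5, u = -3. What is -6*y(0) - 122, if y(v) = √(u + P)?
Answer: -122 - 12*I*√2 ≈ -122.0 - 16.971*I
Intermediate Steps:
y(v) = 2*I*√2 (y(v) = √(-3 - 5) = √(-8) = 2*I*√2)
-6*y(0) - 122 = -12*I*√2 - 122 = -122 - 12*I*√2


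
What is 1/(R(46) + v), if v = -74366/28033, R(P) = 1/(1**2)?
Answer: -28033/46333 ≈ -0.60503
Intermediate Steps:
R(P) = 1 (R(P) = 1/1 = 1)
v = -74366/28033 (v = -74366*1/28033 = -74366/28033 ≈ -2.6528)
1/(R(46) + v) = 1/(1 - 74366/28033) = 1/(-46333/28033) = -28033/46333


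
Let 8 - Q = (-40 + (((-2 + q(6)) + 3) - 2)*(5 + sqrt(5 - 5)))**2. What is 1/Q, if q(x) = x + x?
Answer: -1/217 ≈ -0.0046083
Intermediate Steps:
q(x) = 2*x
Q = -217 (Q = 8 - (-40 + (((-2 + 2*6) + 3) - 2)*(5 + sqrt(5 - 5)))**2 = 8 - (-40 + (((-2 + 12) + 3) - 2)*(5 + sqrt(0)))**2 = 8 - (-40 + ((10 + 3) - 2)*(5 + 0))**2 = 8 - (-40 + (13 - 2)*5)**2 = 8 - (-40 + 11*5)**2 = 8 - (-40 + 55)**2 = 8 - 1*15**2 = 8 - 1*225 = 8 - 225 = -217)
1/Q = 1/(-217) = -1/217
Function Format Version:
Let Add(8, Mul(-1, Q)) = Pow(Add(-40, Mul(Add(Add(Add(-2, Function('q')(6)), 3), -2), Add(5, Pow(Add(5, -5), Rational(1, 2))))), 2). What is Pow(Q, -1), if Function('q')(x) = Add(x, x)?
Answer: Rational(-1, 217) ≈ -0.0046083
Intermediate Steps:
Function('q')(x) = Mul(2, x)
Q = -217 (Q = Add(8, Mul(-1, Pow(Add(-40, Mul(Add(Add(Add(-2, Mul(2, 6)), 3), -2), Add(5, Pow(Add(5, -5), Rational(1, 2))))), 2))) = Add(8, Mul(-1, Pow(Add(-40, Mul(Add(Add(Add(-2, 12), 3), -2), Add(5, Pow(0, Rational(1, 2))))), 2))) = Add(8, Mul(-1, Pow(Add(-40, Mul(Add(Add(10, 3), -2), Add(5, 0))), 2))) = Add(8, Mul(-1, Pow(Add(-40, Mul(Add(13, -2), 5)), 2))) = Add(8, Mul(-1, Pow(Add(-40, Mul(11, 5)), 2))) = Add(8, Mul(-1, Pow(Add(-40, 55), 2))) = Add(8, Mul(-1, Pow(15, 2))) = Add(8, Mul(-1, 225)) = Add(8, -225) = -217)
Pow(Q, -1) = Pow(-217, -1) = Rational(-1, 217)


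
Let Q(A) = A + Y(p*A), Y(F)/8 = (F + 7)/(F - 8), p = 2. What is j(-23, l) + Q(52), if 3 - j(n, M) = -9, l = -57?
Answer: 293/4 ≈ 73.250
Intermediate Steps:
j(n, M) = 12 (j(n, M) = 3 - 1*(-9) = 3 + 9 = 12)
Y(F) = 8*(7 + F)/(-8 + F) (Y(F) = 8*((F + 7)/(F - 8)) = 8*((7 + F)/(-8 + F)) = 8*(7 + F)/(-8 + F))
Q(A) = A + 8*(7 + 2*A)/(-8 + 2*A)
j(-23, l) + Q(52) = 12 + (28 + 52² + 4*52)/(-4 + 52) = 12 + (28 + 2704 + 208)/48 = 12 + (1/48)*2940 = 12 + 245/4 = 293/4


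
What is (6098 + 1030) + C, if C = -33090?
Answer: -25962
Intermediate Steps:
(6098 + 1030) + C = (6098 + 1030) - 33090 = 7128 - 33090 = -25962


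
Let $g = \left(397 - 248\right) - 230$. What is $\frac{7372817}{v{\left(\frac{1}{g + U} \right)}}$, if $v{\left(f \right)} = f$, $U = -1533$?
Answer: $-11899726638$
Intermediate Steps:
$g = -81$ ($g = 149 - 230 = -81$)
$\frac{7372817}{v{\left(\frac{1}{g + U} \right)}} = \frac{7372817}{\frac{1}{-81 - 1533}} = \frac{7372817}{\frac{1}{-1614}} = \frac{7372817}{- \frac{1}{1614}} = 7372817 \left(-1614\right) = -11899726638$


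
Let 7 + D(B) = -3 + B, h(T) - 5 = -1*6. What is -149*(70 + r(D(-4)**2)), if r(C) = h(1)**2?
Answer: -10579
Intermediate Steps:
h(T) = -1 (h(T) = 5 - 1*6 = 5 - 6 = -1)
D(B) = -10 + B (D(B) = -7 + (-3 + B) = -10 + B)
r(C) = 1 (r(C) = (-1)**2 = 1)
-149*(70 + r(D(-4)**2)) = -149*(70 + 1) = -149*71 = -10579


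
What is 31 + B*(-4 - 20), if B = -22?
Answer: 559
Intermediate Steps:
31 + B*(-4 - 20) = 31 - 22*(-4 - 20) = 31 - 22*(-24) = 31 + 528 = 559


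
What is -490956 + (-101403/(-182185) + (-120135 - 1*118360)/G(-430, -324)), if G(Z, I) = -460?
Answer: -8220223963729/16761020 ≈ -4.9044e+5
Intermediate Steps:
-490956 + (-101403/(-182185) + (-120135 - 1*118360)/G(-430, -324)) = -490956 + (-101403/(-182185) + (-120135 - 1*118360)/(-460)) = -490956 + (-101403*(-1/182185) + (-120135 - 118360)*(-1/460)) = -490956 + (101403/182185 - 238495*(-1/460)) = -490956 + (101403/182185 + 47699/92) = -490956 + 8699371391/16761020 = -8220223963729/16761020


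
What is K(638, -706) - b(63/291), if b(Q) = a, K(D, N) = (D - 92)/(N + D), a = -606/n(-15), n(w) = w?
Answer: -8233/170 ≈ -48.429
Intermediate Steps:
a = 202/5 (a = -606/(-15) = -606*(-1/15) = 202/5 ≈ 40.400)
K(D, N) = (-92 + D)/(D + N)
b(Q) = 202/5
K(638, -706) - b(63/291) = (-92 + 638)/(638 - 706) - 1*202/5 = 546/(-68) - 202/5 = -1/68*546 - 202/5 = -273/34 - 202/5 = -8233/170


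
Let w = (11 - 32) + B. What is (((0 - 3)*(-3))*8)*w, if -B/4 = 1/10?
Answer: -7704/5 ≈ -1540.8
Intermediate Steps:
B = -2/5 (B = -4/10 = -4*1/10 = -2/5 ≈ -0.40000)
w = -107/5 (w = (11 - 32) - 2/5 = -21 - 2/5 = -107/5 ≈ -21.400)
(((0 - 3)*(-3))*8)*w = (((0 - 3)*(-3))*8)*(-107/5) = (-3*(-3)*8)*(-107/5) = (9*8)*(-107/5) = 72*(-107/5) = -7704/5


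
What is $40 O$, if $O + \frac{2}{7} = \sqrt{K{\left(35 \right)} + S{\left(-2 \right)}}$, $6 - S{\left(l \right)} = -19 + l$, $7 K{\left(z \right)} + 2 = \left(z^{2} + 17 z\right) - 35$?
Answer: $- \frac{80}{7} + \frac{80 \sqrt{3451}}{7} \approx 659.95$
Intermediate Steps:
$K{\left(z \right)} = - \frac{37}{7} + \frac{z^{2}}{7} + \frac{17 z}{7}$ ($K{\left(z \right)} = - \frac{2}{7} + \frac{\left(z^{2} + 17 z\right) - 35}{7} = - \frac{2}{7} + \frac{-35 + z^{2} + 17 z}{7} = - \frac{2}{7} + \left(-5 + \frac{z^{2}}{7} + \frac{17 z}{7}\right) = - \frac{37}{7} + \frac{z^{2}}{7} + \frac{17 z}{7}$)
$S{\left(l \right)} = 25 - l$ ($S{\left(l \right)} = 6 - \left(-19 + l\right) = 25 - l$)
$O = - \frac{2}{7} + \frac{2 \sqrt{3451}}{7}$ ($O = - \frac{2}{7} + \sqrt{\left(- \frac{37}{7} + \frac{35^{2}}{7} + \frac{17}{7} \cdot 35\right) + \left(25 - -2\right)} = - \frac{2}{7} + \sqrt{\left(- \frac{37}{7} + \frac{1}{7} \cdot 1225 + 85\right) + \left(25 + 2\right)} = - \frac{2}{7} + \sqrt{\left(- \frac{37}{7} + 175 + 85\right) + 27} = - \frac{2}{7} + \sqrt{\frac{1783}{7} + 27} = - \frac{2}{7} + \sqrt{\frac{1972}{7}} = - \frac{2}{7} + \frac{2 \sqrt{3451}}{7} \approx 16.499$)
$40 O = 40 \left(- \frac{2}{7} + \frac{2 \sqrt{3451}}{7}\right) = - \frac{80}{7} + \frac{80 \sqrt{3451}}{7}$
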